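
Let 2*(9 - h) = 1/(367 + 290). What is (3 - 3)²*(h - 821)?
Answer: 0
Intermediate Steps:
h = 11825/1314 (h = 9 - 1/(2*(367 + 290)) = 9 - ½/657 = 9 - ½*1/657 = 9 - 1/1314 = 11825/1314 ≈ 8.9992)
(3 - 3)²*(h - 821) = (3 - 3)²*(11825/1314 - 821) = 0²*(-1066969/1314) = 0*(-1066969/1314) = 0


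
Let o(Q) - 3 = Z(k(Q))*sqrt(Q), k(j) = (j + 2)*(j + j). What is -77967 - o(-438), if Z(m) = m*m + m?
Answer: -77970 - 145875490032*I*sqrt(438) ≈ -77970.0 - 3.0529e+12*I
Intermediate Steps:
k(j) = 2*j*(2 + j) (k(j) = (2 + j)*(2*j) = 2*j*(2 + j))
Z(m) = m + m**2 (Z(m) = m**2 + m = m + m**2)
o(Q) = 3 + 2*Q**(3/2)*(1 + 2*Q*(2 + Q))*(2 + Q) (o(Q) = 3 + ((2*Q*(2 + Q))*(1 + 2*Q*(2 + Q)))*sqrt(Q) = 3 + (2*Q*(1 + 2*Q*(2 + Q))*(2 + Q))*sqrt(Q) = 3 + 2*Q**(3/2)*(1 + 2*Q*(2 + Q))*(2 + Q))
-77967 - o(-438) = -77967 - (3 + 2*(-438)**(3/2)*(1 + 2*(-438)*(2 - 438))*(2 - 438)) = -77967 - (3 + 2*(-438*I*sqrt(438))*(1 + 2*(-438)*(-436))*(-436)) = -77967 - (3 + 2*(-438*I*sqrt(438))*(1 + 381936)*(-436)) = -77967 - (3 + 2*(-438*I*sqrt(438))*381937*(-436)) = -77967 - (3 + 145875490032*I*sqrt(438)) = -77967 + (-3 - 145875490032*I*sqrt(438)) = -77970 - 145875490032*I*sqrt(438)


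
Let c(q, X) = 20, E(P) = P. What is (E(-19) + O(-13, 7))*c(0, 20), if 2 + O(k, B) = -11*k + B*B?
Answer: 3420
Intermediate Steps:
O(k, B) = -2 + B**2 - 11*k (O(k, B) = -2 + (-11*k + B*B) = -2 + (-11*k + B**2) = -2 + (B**2 - 11*k) = -2 + B**2 - 11*k)
(E(-19) + O(-13, 7))*c(0, 20) = (-19 + (-2 + 7**2 - 11*(-13)))*20 = (-19 + (-2 + 49 + 143))*20 = (-19 + 190)*20 = 171*20 = 3420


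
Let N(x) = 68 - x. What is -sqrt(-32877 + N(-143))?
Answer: -I*sqrt(32666) ≈ -180.74*I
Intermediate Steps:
-sqrt(-32877 + N(-143)) = -sqrt(-32877 + (68 - 1*(-143))) = -sqrt(-32877 + (68 + 143)) = -sqrt(-32877 + 211) = -sqrt(-32666) = -I*sqrt(32666)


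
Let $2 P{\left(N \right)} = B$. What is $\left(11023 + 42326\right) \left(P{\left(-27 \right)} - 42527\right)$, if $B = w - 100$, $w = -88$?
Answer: $-2273787729$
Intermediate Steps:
$B = -188$ ($B = -88 - 100 = -188$)
$P{\left(N \right)} = -94$ ($P{\left(N \right)} = \frac{1}{2} \left(-188\right) = -94$)
$\left(11023 + 42326\right) \left(P{\left(-27 \right)} - 42527\right) = \left(11023 + 42326\right) \left(-94 - 42527\right) = 53349 \left(-42621\right) = -2273787729$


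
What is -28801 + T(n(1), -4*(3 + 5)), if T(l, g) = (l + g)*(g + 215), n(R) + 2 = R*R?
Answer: -34840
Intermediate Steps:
n(R) = -2 + R² (n(R) = -2 + R*R = -2 + R²)
T(l, g) = (215 + g)*(g + l) (T(l, g) = (g + l)*(215 + g) = (215 + g)*(g + l))
-28801 + T(n(1), -4*(3 + 5)) = -28801 + ((-4*(3 + 5))² + 215*(-4*(3 + 5)) + 215*(-2 + 1²) + (-4*(3 + 5))*(-2 + 1²)) = -28801 + ((-4*8)² + 215*(-4*8) + 215*(-2 + 1) + (-4*8)*(-2 + 1)) = -28801 + ((-32)² + 215*(-32) + 215*(-1) - 32*(-1)) = -28801 + (1024 - 6880 - 215 + 32) = -28801 - 6039 = -34840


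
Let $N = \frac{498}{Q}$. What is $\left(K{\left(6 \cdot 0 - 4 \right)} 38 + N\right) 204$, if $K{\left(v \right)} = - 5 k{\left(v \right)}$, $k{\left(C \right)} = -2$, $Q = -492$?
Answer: $\frac{3169854}{41} \approx 77314.0$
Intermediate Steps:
$K{\left(v \right)} = 10$ ($K{\left(v \right)} = \left(-5\right) \left(-2\right) = 10$)
$N = - \frac{83}{82}$ ($N = \frac{498}{-492} = 498 \left(- \frac{1}{492}\right) = - \frac{83}{82} \approx -1.0122$)
$\left(K{\left(6 \cdot 0 - 4 \right)} 38 + N\right) 204 = \left(10 \cdot 38 - \frac{83}{82}\right) 204 = \left(380 - \frac{83}{82}\right) 204 = \frac{31077}{82} \cdot 204 = \frac{3169854}{41}$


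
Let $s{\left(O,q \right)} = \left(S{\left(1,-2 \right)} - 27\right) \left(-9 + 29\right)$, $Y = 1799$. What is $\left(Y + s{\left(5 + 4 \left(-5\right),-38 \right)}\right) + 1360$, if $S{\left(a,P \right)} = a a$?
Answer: $2639$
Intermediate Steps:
$S{\left(a,P \right)} = a^{2}$
$s{\left(O,q \right)} = -520$ ($s{\left(O,q \right)} = \left(1^{2} - 27\right) \left(-9 + 29\right) = \left(1 - 27\right) 20 = \left(-26\right) 20 = -520$)
$\left(Y + s{\left(5 + 4 \left(-5\right),-38 \right)}\right) + 1360 = \left(1799 - 520\right) + 1360 = 1279 + 1360 = 2639$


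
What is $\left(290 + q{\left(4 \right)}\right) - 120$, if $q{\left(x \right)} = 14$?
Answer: $184$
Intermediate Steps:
$\left(290 + q{\left(4 \right)}\right) - 120 = \left(290 + 14\right) - 120 = 304 - 120 = 184$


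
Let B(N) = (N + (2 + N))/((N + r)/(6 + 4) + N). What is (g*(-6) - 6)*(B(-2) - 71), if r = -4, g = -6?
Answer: -27390/13 ≈ -2106.9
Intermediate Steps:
B(N) = (2 + 2*N)/(-2/5 + 11*N/10) (B(N) = (N + (2 + N))/((N - 4)/(6 + 4) + N) = (2 + 2*N)/((-4 + N)/10 + N) = (2 + 2*N)/((-4 + N)*(1/10) + N) = (2 + 2*N)/((-2/5 + N/10) + N) = (2 + 2*N)/(-2/5 + 11*N/10))
(g*(-6) - 6)*(B(-2) - 71) = (-6*(-6) - 6)*(20*(1 - 2)/(-4 + 11*(-2)) - 71) = (36 - 6)*(20*(-1)/(-4 - 22) - 71) = 30*(20*(-1)/(-26) - 71) = 30*(20*(-1/26)*(-1) - 71) = 30*(10/13 - 71) = 30*(-913/13) = -27390/13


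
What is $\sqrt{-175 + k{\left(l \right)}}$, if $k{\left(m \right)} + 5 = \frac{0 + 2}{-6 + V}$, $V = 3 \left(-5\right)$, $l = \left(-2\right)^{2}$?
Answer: $\frac{i \sqrt{79422}}{21} \approx 13.42 i$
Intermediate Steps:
$l = 4$
$V = -15$
$k{\left(m \right)} = - \frac{107}{21}$ ($k{\left(m \right)} = -5 + \frac{0 + 2}{-6 - 15} = -5 + \frac{2}{-21} = -5 + 2 \left(- \frac{1}{21}\right) = -5 - \frac{2}{21} = - \frac{107}{21}$)
$\sqrt{-175 + k{\left(l \right)}} = \sqrt{-175 - \frac{107}{21}} = \sqrt{- \frac{3782}{21}} = \frac{i \sqrt{79422}}{21}$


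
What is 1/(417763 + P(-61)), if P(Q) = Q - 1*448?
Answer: 1/417254 ≈ 2.3966e-6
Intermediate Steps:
P(Q) = -448 + Q (P(Q) = Q - 448 = -448 + Q)
1/(417763 + P(-61)) = 1/(417763 + (-448 - 61)) = 1/(417763 - 509) = 1/417254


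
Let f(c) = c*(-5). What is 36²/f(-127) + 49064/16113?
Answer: 52038088/10231755 ≈ 5.0859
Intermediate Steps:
f(c) = -5*c
36²/f(-127) + 49064/16113 = 36²/((-5*(-127))) + 49064/16113 = 1296/635 + 49064*(1/16113) = 1296*(1/635) + 49064/16113 = 1296/635 + 49064/16113 = 52038088/10231755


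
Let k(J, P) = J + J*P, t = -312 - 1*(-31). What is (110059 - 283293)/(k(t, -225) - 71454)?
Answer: 2341/115 ≈ 20.357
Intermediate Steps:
t = -281 (t = -312 + 31 = -281)
(110059 - 283293)/(k(t, -225) - 71454) = (110059 - 283293)/(-281*(1 - 225) - 71454) = -173234/(-281*(-224) - 71454) = -173234/(62944 - 71454) = -173234/(-8510) = -173234*(-1/8510) = 2341/115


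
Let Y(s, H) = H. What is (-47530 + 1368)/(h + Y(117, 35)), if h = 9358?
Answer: -46162/9393 ≈ -4.9145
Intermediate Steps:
(-47530 + 1368)/(h + Y(117, 35)) = (-47530 + 1368)/(9358 + 35) = -46162/9393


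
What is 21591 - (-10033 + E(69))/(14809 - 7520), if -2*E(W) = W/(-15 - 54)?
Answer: 314773663/14578 ≈ 21592.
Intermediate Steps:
E(W) = W/138 (E(W) = -W/(2*(-15 - 54)) = -W/(2*(-69)) = -W*(-1)/(2*69) = -(-1)*W/138 = W/138)
21591 - (-10033 + E(69))/(14809 - 7520) = 21591 - (-10033 + (1/138)*69)/(14809 - 7520) = 21591 - (-10033 + ½)/7289 = 21591 - (-20065)/(2*7289) = 21591 - 1*(-20065/14578) = 21591 + 20065/14578 = 314773663/14578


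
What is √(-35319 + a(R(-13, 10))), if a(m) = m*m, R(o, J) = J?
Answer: I*√35219 ≈ 187.67*I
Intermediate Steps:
a(m) = m²
√(-35319 + a(R(-13, 10))) = √(-35319 + 10²) = √(-35319 + 100) = √(-35219) = I*√35219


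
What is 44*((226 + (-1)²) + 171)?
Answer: 17512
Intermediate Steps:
44*((226 + (-1)²) + 171) = 44*((226 + 1) + 171) = 44*(227 + 171) = 44*398 = 17512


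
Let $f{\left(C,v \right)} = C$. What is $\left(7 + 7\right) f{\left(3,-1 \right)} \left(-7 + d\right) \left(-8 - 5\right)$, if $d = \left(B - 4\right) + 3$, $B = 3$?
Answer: $2730$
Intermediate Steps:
$d = 2$ ($d = \left(3 - 4\right) + 3 = -1 + 3 = 2$)
$\left(7 + 7\right) f{\left(3,-1 \right)} \left(-7 + d\right) \left(-8 - 5\right) = \left(7 + 7\right) 3 \left(-7 + 2\right) \left(-8 - 5\right) = 14 \cdot 3 \left(\left(-5\right) \left(-13\right)\right) = 42 \cdot 65 = 2730$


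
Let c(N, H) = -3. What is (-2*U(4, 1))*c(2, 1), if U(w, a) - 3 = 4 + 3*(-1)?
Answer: 24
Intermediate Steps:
U(w, a) = 4 (U(w, a) = 3 + (4 + 3*(-1)) = 3 + (4 - 3) = 3 + 1 = 4)
(-2*U(4, 1))*c(2, 1) = -2*4*(-3) = -8*(-3) = 24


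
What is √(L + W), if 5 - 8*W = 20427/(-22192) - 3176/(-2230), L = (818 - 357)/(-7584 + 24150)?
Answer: √24778016938176495746610/204955214640 ≈ 0.76802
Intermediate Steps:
L = 461/16566 ≈ 0.027828
W = 111255609/197952640 (W = 5/8 - (20427/(-22192) - 3176/(-2230))/8 = 5/8 - (20427*(-1/22192) - 3176*(-1/2230))/8 = 5/8 - (-20427/22192 + 1588/1115)/8 = 5/8 - ⅛*12464791/24744080 = 5/8 - 12464791/197952640 = 111255609/197952640 ≈ 0.56203)
√(L + W) = √(461/16566 + 111255609/197952640) = √(967158292867/1639641717120) = √24778016938176495746610/204955214640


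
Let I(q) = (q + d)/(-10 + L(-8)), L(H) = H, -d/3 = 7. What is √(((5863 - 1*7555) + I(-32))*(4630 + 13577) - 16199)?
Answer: I*√123075334/2 ≈ 5547.0*I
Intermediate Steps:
d = -21 (d = -3*7 = -21)
I(q) = 7/6 - q/18 (I(q) = (q - 21)/(-10 - 8) = (-21 + q)/(-18) = (-21 + q)*(-1/18) = 7/6 - q/18)
√(((5863 - 1*7555) + I(-32))*(4630 + 13577) - 16199) = √(((5863 - 1*7555) + (7/6 - 1/18*(-32)))*(4630 + 13577) - 16199) = √(((5863 - 7555) + (7/6 + 16/9))*18207 - 16199) = √((-1692 + 53/18)*18207 - 16199) = √(-30403/18*18207 - 16199) = √(-61505269/2 - 16199) = √(-61537667/2) = I*√123075334/2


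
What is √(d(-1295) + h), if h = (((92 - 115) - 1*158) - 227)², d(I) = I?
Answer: √165169 ≈ 406.41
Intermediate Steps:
h = 166464 (h = ((-23 - 158) - 227)² = (-181 - 227)² = (-408)² = 166464)
√(d(-1295) + h) = √(-1295 + 166464) = √165169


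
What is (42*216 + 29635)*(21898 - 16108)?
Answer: 224113530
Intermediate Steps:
(42*216 + 29635)*(21898 - 16108) = (9072 + 29635)*5790 = 38707*5790 = 224113530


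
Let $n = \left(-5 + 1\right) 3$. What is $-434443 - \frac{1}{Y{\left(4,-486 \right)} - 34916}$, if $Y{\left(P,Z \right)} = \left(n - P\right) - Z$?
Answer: $- \frac{14964823577}{34446} \approx -4.3444 \cdot 10^{5}$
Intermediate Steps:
$n = -12$ ($n = \left(-4\right) 3 = -12$)
$Y{\left(P,Z \right)} = -12 - P - Z$ ($Y{\left(P,Z \right)} = \left(-12 - P\right) - Z = -12 - P - Z$)
$-434443 - \frac{1}{Y{\left(4,-486 \right)} - 34916} = -434443 - \frac{1}{\left(-12 - 4 - -486\right) - 34916} = -434443 - \frac{1}{\left(-12 - 4 + 486\right) - 34916} = -434443 - \frac{1}{470 - 34916} = -434443 - \frac{1}{-34446} = -434443 - - \frac{1}{34446} = -434443 + \frac{1}{34446} = - \frac{14964823577}{34446}$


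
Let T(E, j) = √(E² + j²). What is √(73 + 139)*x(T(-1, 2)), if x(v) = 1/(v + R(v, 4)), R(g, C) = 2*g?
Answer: 2*√265/15 ≈ 2.1705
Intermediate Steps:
x(v) = 1/(3*v) (x(v) = 1/(v + 2*v) = 1/(3*v))
√(73 + 139)*x(T(-1, 2)) = √(73 + 139)*(1/(3*(√((-1)² + 2²)))) = √212*(1/(3*(√(1 + 4)))) = (2*√53)*(1/(3*(√5))) = (2*√53)*((√5/5)/3) = (2*√53)*(√5/15) = 2*√265/15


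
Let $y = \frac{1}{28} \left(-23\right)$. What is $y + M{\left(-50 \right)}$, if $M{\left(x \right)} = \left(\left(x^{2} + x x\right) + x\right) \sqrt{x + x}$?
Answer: $- \frac{23}{28} + 49500 i \approx -0.82143 + 49500.0 i$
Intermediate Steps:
$M{\left(x \right)} = \sqrt{2} \sqrt{x} \left(x + 2 x^{2}\right)$ ($M{\left(x \right)} = \left(\left(x^{2} + x^{2}\right) + x\right) \sqrt{2 x} = \left(2 x^{2} + x\right) \sqrt{2} \sqrt{x} = \left(x + 2 x^{2}\right) \sqrt{2} \sqrt{x} = \sqrt{2} \sqrt{x} \left(x + 2 x^{2}\right)$)
$y = - \frac{23}{28}$ ($y = \frac{1}{28} \left(-23\right) = - \frac{23}{28} \approx -0.82143$)
$y + M{\left(-50 \right)} = - \frac{23}{28} + \sqrt{2} \left(-50\right)^{\frac{3}{2}} \left(1 + 2 \left(-50\right)\right) = - \frac{23}{28} + \sqrt{2} \left(- 250 i \sqrt{2}\right) \left(1 - 100\right) = - \frac{23}{28} + \sqrt{2} \left(- 250 i \sqrt{2}\right) \left(-99\right) = - \frac{23}{28} + 49500 i$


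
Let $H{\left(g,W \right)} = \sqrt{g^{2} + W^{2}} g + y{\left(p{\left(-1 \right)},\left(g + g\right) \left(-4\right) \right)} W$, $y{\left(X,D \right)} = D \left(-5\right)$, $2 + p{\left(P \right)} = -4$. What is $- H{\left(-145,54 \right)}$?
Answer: $313200 + 145 \sqrt{23941} \approx 3.3564 \cdot 10^{5}$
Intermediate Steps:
$p{\left(P \right)} = -6$ ($p{\left(P \right)} = -2 - 4 = -6$)
$y{\left(X,D \right)} = - 5 D$
$H{\left(g,W \right)} = g \sqrt{W^{2} + g^{2}} + 40 W g$ ($H{\left(g,W \right)} = \sqrt{g^{2} + W^{2}} g + - 5 \left(g + g\right) \left(-4\right) W = \sqrt{W^{2} + g^{2}} g + - 5 \cdot 2 g \left(-4\right) W = g \sqrt{W^{2} + g^{2}} + - 5 \left(- 8 g\right) W = g \sqrt{W^{2} + g^{2}} + 40 g W = g \sqrt{W^{2} + g^{2}} + 40 W g$)
$- H{\left(-145,54 \right)} = - \left(-145\right) \left(\sqrt{54^{2} + \left(-145\right)^{2}} + 40 \cdot 54\right) = - \left(-145\right) \left(\sqrt{2916 + 21025} + 2160\right) = - \left(-145\right) \left(\sqrt{23941} + 2160\right) = - \left(-145\right) \left(2160 + \sqrt{23941}\right) = - (-313200 - 145 \sqrt{23941}) = 313200 + 145 \sqrt{23941}$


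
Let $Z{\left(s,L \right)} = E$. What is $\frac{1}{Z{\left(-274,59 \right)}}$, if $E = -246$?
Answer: $- \frac{1}{246} \approx -0.004065$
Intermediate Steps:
$Z{\left(s,L \right)} = -246$
$\frac{1}{Z{\left(-274,59 \right)}} = \frac{1}{-246} = - \frac{1}{246}$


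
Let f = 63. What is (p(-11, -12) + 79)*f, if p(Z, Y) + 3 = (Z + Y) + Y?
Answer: 2583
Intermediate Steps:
p(Z, Y) = -3 + Z + 2*Y (p(Z, Y) = -3 + ((Z + Y) + Y) = -3 + ((Y + Z) + Y) = -3 + (Z + 2*Y) = -3 + Z + 2*Y)
(p(-11, -12) + 79)*f = ((-3 - 11 + 2*(-12)) + 79)*63 = ((-3 - 11 - 24) + 79)*63 = (-38 + 79)*63 = 41*63 = 2583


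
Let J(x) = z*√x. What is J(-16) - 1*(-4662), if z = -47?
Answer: 4662 - 188*I ≈ 4662.0 - 188.0*I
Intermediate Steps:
J(x) = -47*√x
J(-16) - 1*(-4662) = -188*I - 1*(-4662) = -188*I + 4662 = 4662 - 188*I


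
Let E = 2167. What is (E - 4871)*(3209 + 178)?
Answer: -9158448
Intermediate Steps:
(E - 4871)*(3209 + 178) = (2167 - 4871)*(3209 + 178) = -2704*3387 = -9158448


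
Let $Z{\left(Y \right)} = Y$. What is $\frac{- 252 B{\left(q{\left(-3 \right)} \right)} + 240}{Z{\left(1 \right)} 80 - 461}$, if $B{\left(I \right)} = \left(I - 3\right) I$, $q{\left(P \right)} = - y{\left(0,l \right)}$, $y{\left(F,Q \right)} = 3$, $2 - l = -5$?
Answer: $\frac{1432}{127} \approx 11.276$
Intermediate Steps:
$l = 7$ ($l = 2 - -5 = 2 + 5 = 7$)
$q{\left(P \right)} = -3$ ($q{\left(P \right)} = \left(-1\right) 3 = -3$)
$B{\left(I \right)} = I \left(-3 + I\right)$ ($B{\left(I \right)} = \left(-3 + I\right) I = I \left(-3 + I\right)$)
$\frac{- 252 B{\left(q{\left(-3 \right)} \right)} + 240}{Z{\left(1 \right)} 80 - 461} = \frac{- 252 \left(- 3 \left(-3 - 3\right)\right) + 240}{1 \cdot 80 - 461} = \frac{- 252 \left(\left(-3\right) \left(-6\right)\right) + 240}{80 - 461} = \frac{\left(-252\right) 18 + 240}{-381} = \left(-4536 + 240\right) \left(- \frac{1}{381}\right) = \left(-4296\right) \left(- \frac{1}{381}\right) = \frac{1432}{127}$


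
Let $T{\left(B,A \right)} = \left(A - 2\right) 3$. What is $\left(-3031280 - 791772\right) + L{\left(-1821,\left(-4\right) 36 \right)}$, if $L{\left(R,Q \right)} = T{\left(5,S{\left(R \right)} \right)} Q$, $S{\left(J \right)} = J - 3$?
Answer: $-3034220$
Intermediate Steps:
$S{\left(J \right)} = -3 + J$
$T{\left(B,A \right)} = -6 + 3 A$ ($T{\left(B,A \right)} = \left(-2 + A\right) 3 = -6 + 3 A$)
$L{\left(R,Q \right)} = Q \left(-15 + 3 R\right)$ ($L{\left(R,Q \right)} = \left(-6 + 3 \left(-3 + R\right)\right) Q = \left(-6 + \left(-9 + 3 R\right)\right) Q = \left(-15 + 3 R\right) Q = Q \left(-15 + 3 R\right)$)
$\left(-3031280 - 791772\right) + L{\left(-1821,\left(-4\right) 36 \right)} = \left(-3031280 - 791772\right) + 3 \left(\left(-4\right) 36\right) \left(-5 - 1821\right) = -3823052 + 3 \left(-144\right) \left(-1826\right) = -3823052 + 788832 = -3034220$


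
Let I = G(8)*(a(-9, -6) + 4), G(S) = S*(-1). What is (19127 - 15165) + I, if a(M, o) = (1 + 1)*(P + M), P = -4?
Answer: 4138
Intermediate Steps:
G(S) = -S
a(M, o) = -8 + 2*M (a(M, o) = (1 + 1)*(-4 + M) = 2*(-4 + M) = -8 + 2*M)
I = 176 (I = (-1*8)*((-8 + 2*(-9)) + 4) = -8*((-8 - 18) + 4) = -8*(-26 + 4) = -8*(-22) = 176)
(19127 - 15165) + I = (19127 - 15165) + 176 = 3962 + 176 = 4138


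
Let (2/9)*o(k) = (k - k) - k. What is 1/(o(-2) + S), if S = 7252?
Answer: 1/7261 ≈ 0.00013772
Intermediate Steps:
o(k) = -9*k/2 (o(k) = 9*((k - k) - k)/2 = 9*(0 - k)/2 = 9*(-k)/2 = -9*k/2)
1/(o(-2) + S) = 1/(-9/2*(-2) + 7252) = 1/(9 + 7252) = 1/7261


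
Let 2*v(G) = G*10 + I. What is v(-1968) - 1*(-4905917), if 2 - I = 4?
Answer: 4896076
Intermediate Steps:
I = -2 (I = 2 - 1*4 = 2 - 4 = -2)
v(G) = -1 + 5*G (v(G) = (G*10 - 2)/2 = (10*G - 2)/2 = (-2 + 10*G)/2 = -1 + 5*G)
v(-1968) - 1*(-4905917) = (-1 + 5*(-1968)) - 1*(-4905917) = (-1 - 9840) + 4905917 = -9841 + 4905917 = 4896076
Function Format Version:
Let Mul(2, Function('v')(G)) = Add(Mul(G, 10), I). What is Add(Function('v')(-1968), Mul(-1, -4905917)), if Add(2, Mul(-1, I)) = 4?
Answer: 4896076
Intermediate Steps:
I = -2 (I = Add(2, Mul(-1, 4)) = Add(2, -4) = -2)
Function('v')(G) = Add(-1, Mul(5, G)) (Function('v')(G) = Mul(Rational(1, 2), Add(Mul(G, 10), -2)) = Mul(Rational(1, 2), Add(Mul(10, G), -2)) = Mul(Rational(1, 2), Add(-2, Mul(10, G))) = Add(-1, Mul(5, G)))
Add(Function('v')(-1968), Mul(-1, -4905917)) = Add(Add(-1, Mul(5, -1968)), Mul(-1, -4905917)) = Add(Add(-1, -9840), 4905917) = Add(-9841, 4905917) = 4896076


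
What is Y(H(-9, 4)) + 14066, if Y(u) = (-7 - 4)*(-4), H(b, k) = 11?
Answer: 14110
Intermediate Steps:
Y(u) = 44 (Y(u) = -11*(-4) = 44)
Y(H(-9, 4)) + 14066 = 44 + 14066 = 14110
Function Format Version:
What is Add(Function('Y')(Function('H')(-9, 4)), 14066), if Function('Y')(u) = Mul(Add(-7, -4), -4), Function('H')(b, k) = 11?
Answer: 14110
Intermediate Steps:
Function('Y')(u) = 44 (Function('Y')(u) = Mul(-11, -4) = 44)
Add(Function('Y')(Function('H')(-9, 4)), 14066) = Add(44, 14066) = 14110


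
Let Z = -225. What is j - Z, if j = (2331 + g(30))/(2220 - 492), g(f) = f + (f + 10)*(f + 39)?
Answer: 43769/192 ≈ 227.96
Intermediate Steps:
g(f) = f + (10 + f)*(39 + f)
j = 569/192 (j = (2331 + (390 + 30² + 50*30))/(2220 - 492) = (2331 + (390 + 900 + 1500))/1728 = (2331 + 2790)*(1/1728) = 5121*(1/1728) = 569/192 ≈ 2.9635)
j - Z = 569/192 - 1*(-225) = 569/192 + 225 = 43769/192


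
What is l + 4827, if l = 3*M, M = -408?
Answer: 3603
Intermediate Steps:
l = -1224 (l = 3*(-408) = -1224)
l + 4827 = -1224 + 4827 = 3603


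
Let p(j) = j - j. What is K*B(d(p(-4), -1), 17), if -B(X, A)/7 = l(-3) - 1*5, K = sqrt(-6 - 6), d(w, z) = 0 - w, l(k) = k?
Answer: 112*I*sqrt(3) ≈ 193.99*I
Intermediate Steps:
p(j) = 0
d(w, z) = -w
K = 2*I*sqrt(3) (K = sqrt(-12) = 2*I*sqrt(3) ≈ 3.4641*I)
B(X, A) = 56 (B(X, A) = -7*(-3 - 1*5) = -7*(-3 - 5) = -7*(-8) = 56)
K*B(d(p(-4), -1), 17) = (2*I*sqrt(3))*56 = 112*I*sqrt(3)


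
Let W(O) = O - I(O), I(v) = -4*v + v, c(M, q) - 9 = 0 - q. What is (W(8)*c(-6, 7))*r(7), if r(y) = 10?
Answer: 640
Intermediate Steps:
c(M, q) = 9 - q (c(M, q) = 9 + (0 - q) = 9 - q)
I(v) = -3*v
W(O) = 4*O (W(O) = O - (-3)*O = O + 3*O = 4*O)
(W(8)*c(-6, 7))*r(7) = ((4*8)*(9 - 1*7))*10 = (32*(9 - 7))*10 = (32*2)*10 = 64*10 = 640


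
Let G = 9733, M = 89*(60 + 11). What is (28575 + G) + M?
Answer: 44627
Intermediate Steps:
M = 6319 (M = 89*71 = 6319)
(28575 + G) + M = (28575 + 9733) + 6319 = 38308 + 6319 = 44627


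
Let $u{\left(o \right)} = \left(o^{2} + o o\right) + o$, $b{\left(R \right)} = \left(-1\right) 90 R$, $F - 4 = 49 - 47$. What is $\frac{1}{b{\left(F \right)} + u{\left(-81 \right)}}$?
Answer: $\frac{1}{12501} \approx 7.9994 \cdot 10^{-5}$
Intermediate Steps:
$F = 6$ ($F = 4 + \left(49 - 47\right) = 4 + 2 = 6$)
$b{\left(R \right)} = - 90 R$
$u{\left(o \right)} = o + 2 o^{2}$ ($u{\left(o \right)} = \left(o^{2} + o^{2}\right) + o = 2 o^{2} + o = o + 2 o^{2}$)
$\frac{1}{b{\left(F \right)} + u{\left(-81 \right)}} = \frac{1}{\left(-90\right) 6 - 81 \left(1 + 2 \left(-81\right)\right)} = \frac{1}{-540 - 81 \left(1 - 162\right)} = \frac{1}{-540 - -13041} = \frac{1}{-540 + 13041} = \frac{1}{12501}$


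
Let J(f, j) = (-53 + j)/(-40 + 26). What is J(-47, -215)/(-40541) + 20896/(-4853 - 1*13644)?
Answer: -5932491750/5249208139 ≈ -1.1302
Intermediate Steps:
J(f, j) = 53/14 - j/14 (J(f, j) = (-53 + j)/(-14) = (-53 + j)*(-1/14) = 53/14 - j/14)
J(-47, -215)/(-40541) + 20896/(-4853 - 1*13644) = (53/14 - 1/14*(-215))/(-40541) + 20896/(-4853 - 1*13644) = (53/14 + 215/14)*(-1/40541) + 20896/(-4853 - 13644) = (134/7)*(-1/40541) + 20896/(-18497) = -134/283787 + 20896*(-1/18497) = -134/283787 - 20896/18497 = -5932491750/5249208139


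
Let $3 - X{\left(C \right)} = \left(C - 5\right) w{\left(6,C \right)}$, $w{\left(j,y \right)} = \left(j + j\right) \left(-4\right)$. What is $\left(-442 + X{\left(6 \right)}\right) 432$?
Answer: $-168912$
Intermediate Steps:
$w{\left(j,y \right)} = - 8 j$ ($w{\left(j,y \right)} = 2 j \left(-4\right) = - 8 j$)
$X{\left(C \right)} = -237 + 48 C$ ($X{\left(C \right)} = 3 - \left(C - 5\right) \left(\left(-8\right) 6\right) = 3 - \left(-5 + C\right) \left(-48\right) = 3 - \left(240 - 48 C\right) = 3 + \left(-240 + 48 C\right) = -237 + 48 C$)
$\left(-442 + X{\left(6 \right)}\right) 432 = \left(-442 + \left(-237 + 48 \cdot 6\right)\right) 432 = \left(-442 + \left(-237 + 288\right)\right) 432 = \left(-442 + 51\right) 432 = \left(-391\right) 432 = -168912$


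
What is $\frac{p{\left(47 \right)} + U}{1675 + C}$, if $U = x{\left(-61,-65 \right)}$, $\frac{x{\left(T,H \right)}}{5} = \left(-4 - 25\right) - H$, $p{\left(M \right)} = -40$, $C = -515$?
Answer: $\frac{7}{58} \approx 0.12069$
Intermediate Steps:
$x{\left(T,H \right)} = -145 - 5 H$ ($x{\left(T,H \right)} = 5 \left(\left(-4 - 25\right) - H\right) = 5 \left(-29 - H\right) = -145 - 5 H$)
$U = 180$ ($U = -145 - -325 = -145 + 325 = 180$)
$\frac{p{\left(47 \right)} + U}{1675 + C} = \frac{-40 + 180}{1675 - 515} = \frac{140}{1160} = 140 \cdot \frac{1}{1160} = \frac{7}{58}$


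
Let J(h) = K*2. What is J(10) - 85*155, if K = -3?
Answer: -13181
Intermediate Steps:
J(h) = -6 (J(h) = -3*2 = -6)
J(10) - 85*155 = -6 - 85*155 = -6 - 13175 = -13181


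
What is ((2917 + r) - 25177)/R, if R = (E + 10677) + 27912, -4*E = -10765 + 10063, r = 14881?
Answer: -14758/77529 ≈ -0.19035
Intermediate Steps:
E = 351/2 (E = -(-10765 + 10063)/4 = -1/4*(-702) = 351/2 ≈ 175.50)
R = 77529/2 (R = (351/2 + 10677) + 27912 = 21705/2 + 27912 = 77529/2 ≈ 38765.)
((2917 + r) - 25177)/R = ((2917 + 14881) - 25177)/(77529/2) = (17798 - 25177)*(2/77529) = -7379*2/77529 = -14758/77529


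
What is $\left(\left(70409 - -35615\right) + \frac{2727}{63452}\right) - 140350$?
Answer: $- \frac{2178050625}{63452} \approx -34326.0$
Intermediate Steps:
$\left(\left(70409 - -35615\right) + \frac{2727}{63452}\right) - 140350 = \left(\left(70409 + 35615\right) + 2727 \cdot \frac{1}{63452}\right) - 140350 = \left(106024 + \frac{2727}{63452}\right) - 140350 = \frac{6727437575}{63452} - 140350 = - \frac{2178050625}{63452}$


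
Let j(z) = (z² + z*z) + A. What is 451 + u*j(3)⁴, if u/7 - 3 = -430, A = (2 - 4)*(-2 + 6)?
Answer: -29889549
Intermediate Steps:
A = -8 (A = -2*4 = -8)
j(z) = -8 + 2*z² (j(z) = (z² + z*z) - 8 = (z² + z²) - 8 = 2*z² - 8 = -8 + 2*z²)
u = -2989 (u = 21 + 7*(-430) = 21 - 3010 = -2989)
451 + u*j(3)⁴ = 451 - 2989*(-8 + 2*3²)⁴ = 451 - 2989*(-8 + 2*9)⁴ = 451 - 2989*(-8 + 18)⁴ = 451 - 2989*10⁴ = 451 - 2989*10000 = 451 - 29890000 = -29889549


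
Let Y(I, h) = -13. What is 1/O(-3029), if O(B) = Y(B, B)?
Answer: -1/13 ≈ -0.076923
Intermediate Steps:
O(B) = -13
1/O(-3029) = 1/(-13) = -1/13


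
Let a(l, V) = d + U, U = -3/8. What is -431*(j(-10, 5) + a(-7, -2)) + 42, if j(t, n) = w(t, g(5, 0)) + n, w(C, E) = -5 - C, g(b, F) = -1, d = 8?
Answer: -60435/8 ≈ -7554.4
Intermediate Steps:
U = -3/8 (U = -3*⅛ = -3/8 ≈ -0.37500)
a(l, V) = 61/8 (a(l, V) = 8 - 3/8 = 61/8)
j(t, n) = -5 + n - t (j(t, n) = (-5 - t) + n = -5 + n - t)
-431*(j(-10, 5) + a(-7, -2)) + 42 = -431*((-5 + 5 - 1*(-10)) + 61/8) + 42 = -431*((-5 + 5 + 10) + 61/8) + 42 = -431*(10 + 61/8) + 42 = -431*141/8 + 42 = -60771/8 + 42 = -60435/8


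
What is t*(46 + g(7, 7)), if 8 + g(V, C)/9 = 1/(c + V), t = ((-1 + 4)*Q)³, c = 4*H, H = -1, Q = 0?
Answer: 0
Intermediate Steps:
c = -4 (c = 4*(-1) = -4)
t = 0 (t = ((-1 + 4)*0)³ = (3*0)³ = 0³ = 0)
g(V, C) = -72 + 9/(-4 + V)
t*(46 + g(7, 7)) = 0*(46 + 9*(33 - 8*7)/(-4 + 7)) = 0*(46 + 9*(33 - 56)/3) = 0*(46 + 9*(⅓)*(-23)) = 0*(46 - 69) = 0*(-23) = 0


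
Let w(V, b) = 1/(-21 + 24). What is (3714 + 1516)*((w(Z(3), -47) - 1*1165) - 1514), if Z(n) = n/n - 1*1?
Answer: -42028280/3 ≈ -1.4009e+7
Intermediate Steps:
Z(n) = 0 (Z(n) = 1 - 1 = 0)
w(V, b) = ⅓ (w(V, b) = 1/3 = ⅓)
(3714 + 1516)*((w(Z(3), -47) - 1*1165) - 1514) = (3714 + 1516)*((⅓ - 1*1165) - 1514) = 5230*((⅓ - 1165) - 1514) = 5230*(-3494/3 - 1514) = 5230*(-8036/3) = -42028280/3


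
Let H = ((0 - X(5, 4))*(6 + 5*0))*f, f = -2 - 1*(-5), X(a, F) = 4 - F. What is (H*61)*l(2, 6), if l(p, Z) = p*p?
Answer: 0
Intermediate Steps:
f = 3 (f = -2 + 5 = 3)
l(p, Z) = p²
H = 0 (H = ((0 - (4 - 1*4))*(6 + 5*0))*3 = ((0 - (4 - 4))*(6 + 0))*3 = ((0 - 1*0)*6)*3 = ((0 + 0)*6)*3 = (0*6)*3 = 0*3 = 0)
(H*61)*l(2, 6) = (0*61)*2² = 0*4 = 0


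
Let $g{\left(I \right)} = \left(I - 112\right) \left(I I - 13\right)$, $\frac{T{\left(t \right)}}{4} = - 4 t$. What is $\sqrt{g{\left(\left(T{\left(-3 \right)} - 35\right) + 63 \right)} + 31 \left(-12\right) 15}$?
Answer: $6 i \sqrt{5918} \approx 461.57 i$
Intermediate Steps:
$T{\left(t \right)} = - 16 t$ ($T{\left(t \right)} = 4 \left(- 4 t\right) = - 16 t$)
$g{\left(I \right)} = \left(-112 + I\right) \left(-13 + I^{2}\right)$ ($g{\left(I \right)} = \left(-112 + I\right) \left(I^{2} - 13\right) = \left(-112 + I\right) \left(-13 + I^{2}\right)$)
$\sqrt{g{\left(\left(T{\left(-3 \right)} - 35\right) + 63 \right)} + 31 \left(-12\right) 15} = \sqrt{\left(1456 + \left(\left(\left(-16\right) \left(-3\right) - 35\right) + 63\right)^{3} - 112 \left(\left(\left(-16\right) \left(-3\right) - 35\right) + 63\right)^{2} - 13 \left(\left(\left(-16\right) \left(-3\right) - 35\right) + 63\right)\right) + 31 \left(-12\right) 15} = \sqrt{\left(1456 + \left(\left(48 - 35\right) + 63\right)^{3} - 112 \left(\left(48 - 35\right) + 63\right)^{2} - 13 \left(\left(48 - 35\right) + 63\right)\right) - 5580} = \sqrt{\left(1456 + \left(13 + 63\right)^{3} - 112 \left(13 + 63\right)^{2} - 13 \left(13 + 63\right)\right) - 5580} = \sqrt{\left(1456 + 76^{3} - 112 \cdot 76^{2} - 988\right) - 5580} = \sqrt{\left(1456 + 438976 - 646912 - 988\right) - 5580} = \sqrt{-207468 - 5580} = \sqrt{-213048} = 6 i \sqrt{5918}$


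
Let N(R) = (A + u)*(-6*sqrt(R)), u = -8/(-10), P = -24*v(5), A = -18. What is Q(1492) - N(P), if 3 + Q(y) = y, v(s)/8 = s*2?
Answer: 1489 - 4128*I*sqrt(30)/5 ≈ 1489.0 - 4522.0*I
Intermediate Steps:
v(s) = 16*s (v(s) = 8*(s*2) = 8*(2*s) = 16*s)
Q(y) = -3 + y
P = -1920 (P = -384*5 = -24*80 = -1920)
u = 4/5 (u = -8*(-1/10) = 4/5 ≈ 0.80000)
N(R) = 516*sqrt(R)/5 (N(R) = (-18 + 4/5)*(-6*sqrt(R)) = -(-516)*sqrt(R)/5 = 516*sqrt(R)/5)
Q(1492) - N(P) = (-3 + 1492) - 516*sqrt(-1920)/5 = 1489 - 516*8*I*sqrt(30)/5 = 1489 - 4128*I*sqrt(30)/5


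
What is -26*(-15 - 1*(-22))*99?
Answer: -18018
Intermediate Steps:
-26*(-15 - 1*(-22))*99 = -26*(-15 + 22)*99 = -26*7*99 = -182*99 = -18018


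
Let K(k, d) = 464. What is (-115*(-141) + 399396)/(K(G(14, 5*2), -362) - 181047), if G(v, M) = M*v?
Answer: -415611/180583 ≈ -2.3015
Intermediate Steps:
(-115*(-141) + 399396)/(K(G(14, 5*2), -362) - 181047) = (-115*(-141) + 399396)/(464 - 181047) = (16215 + 399396)/(-180583) = 415611*(-1/180583) = -415611/180583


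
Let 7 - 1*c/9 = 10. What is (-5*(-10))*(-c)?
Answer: 1350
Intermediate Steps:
c = -27 (c = 63 - 9*10 = 63 - 90 = -27)
(-5*(-10))*(-c) = (-5*(-10))*(-1*(-27)) = 50*27 = 1350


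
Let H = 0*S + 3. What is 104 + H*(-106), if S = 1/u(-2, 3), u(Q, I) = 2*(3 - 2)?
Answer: -214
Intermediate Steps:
u(Q, I) = 2 (u(Q, I) = 2*1 = 2)
S = 1/2 ≈ 0.50000
H = 3 (H = 0*(1/2) + 3 = 0 + 3 = 3)
104 + H*(-106) = 104 + 3*(-106) = 104 - 318 = -214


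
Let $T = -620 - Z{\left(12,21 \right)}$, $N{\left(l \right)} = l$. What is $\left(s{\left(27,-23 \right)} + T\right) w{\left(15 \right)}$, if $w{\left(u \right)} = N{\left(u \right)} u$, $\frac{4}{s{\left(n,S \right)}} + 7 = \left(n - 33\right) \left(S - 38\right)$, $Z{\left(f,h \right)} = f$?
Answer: $- \frac{51048900}{359} \approx -1.422 \cdot 10^{5}$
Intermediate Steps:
$s{\left(n,S \right)} = \frac{4}{-7 + \left(-38 + S\right) \left(-33 + n\right)}$ ($s{\left(n,S \right)} = \frac{4}{-7 + \left(n - 33\right) \left(S - 38\right)} = \frac{4}{-7 + \left(-33 + n\right) \left(-38 + S\right)} = \frac{4}{-7 + \left(-38 + S\right) \left(-33 + n\right)}$)
$w{\left(u \right)} = u^{2}$ ($w{\left(u \right)} = u u = u^{2}$)
$T = -632$ ($T = -620 - 12 = -632$)
$\left(s{\left(27,-23 \right)} + T\right) w{\left(15 \right)} = \left(\frac{4}{1247 - 1026 - -759 - 621} - 632\right) 15^{2} = \left(\frac{4}{1247 - 1026 + 759 - 621} - 632\right) 225 = \left(\frac{4}{359} - 632\right) 225 = \left(- \frac{226884}{359}\right) 225 = - \frac{51048900}{359}$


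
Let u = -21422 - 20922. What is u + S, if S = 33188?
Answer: -9156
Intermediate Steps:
u = -42344
u + S = -42344 + 33188 = -9156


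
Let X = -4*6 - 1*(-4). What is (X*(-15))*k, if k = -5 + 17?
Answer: 3600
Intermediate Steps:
k = 12
X = -20 (X = -24 + 4 = -20)
(X*(-15))*k = -20*(-15)*12 = 300*12 = 3600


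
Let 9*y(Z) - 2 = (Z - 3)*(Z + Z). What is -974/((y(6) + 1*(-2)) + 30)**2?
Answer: -39447/42050 ≈ -0.93810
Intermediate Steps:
y(Z) = 2/9 + 2*Z*(-3 + Z)/9 (y(Z) = 2/9 + ((Z - 3)*(Z + Z))/9 = 2/9 + ((-3 + Z)*(2*Z))/9 = 2/9 + (2*Z*(-3 + Z))/9 = 2/9 + 2*Z*(-3 + Z)/9)
-974/((y(6) + 1*(-2)) + 30)**2 = -974/(((2/9 - 2/3*6 + (2/9)*6**2) + 1*(-2)) + 30)**2 = -974/(((2/9 - 4 + (2/9)*36) - 2) + 30)**2 = -974/(((2/9 - 4 + 8) - 2) + 30)**2 = -974/((38/9 - 2) + 30)**2 = -974/(20/9 + 30)**2 = -974/((290/9)**2) = -974/84100/81 = -974*81/84100 = -39447/42050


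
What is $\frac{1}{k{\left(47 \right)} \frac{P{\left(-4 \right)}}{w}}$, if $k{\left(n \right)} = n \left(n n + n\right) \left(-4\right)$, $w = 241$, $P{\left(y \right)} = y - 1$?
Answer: $\frac{241}{2120640} \approx 0.00011364$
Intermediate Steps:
$P{\left(y \right)} = -1 + y$
$k{\left(n \right)} = - 4 n \left(n + n^{2}\right)$ ($k{\left(n \right)} = n \left(n^{2} + n\right) \left(-4\right) = n \left(n + n^{2}\right) \left(-4\right) = - 4 n \left(n + n^{2}\right)$)
$\frac{1}{k{\left(47 \right)} \frac{P{\left(-4 \right)}}{w}} = \frac{1}{4 \cdot 47^{2} \left(-1 - 47\right) \frac{-1 - 4}{241}} = \frac{1}{4 \cdot 2209 \left(-1 - 47\right) \left(\left(-5\right) \frac{1}{241}\right)} = \frac{1}{4 \cdot 2209 \left(-48\right) \left(- \frac{5}{241}\right)} = \frac{1}{\left(-424128\right) \left(- \frac{5}{241}\right)} = \frac{1}{\frac{2120640}{241}} = \frac{241}{2120640}$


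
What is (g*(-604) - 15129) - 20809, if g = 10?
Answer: -41978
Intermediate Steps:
(g*(-604) - 15129) - 20809 = (10*(-604) - 15129) - 20809 = (-6040 - 15129) - 20809 = -21169 - 20809 = -41978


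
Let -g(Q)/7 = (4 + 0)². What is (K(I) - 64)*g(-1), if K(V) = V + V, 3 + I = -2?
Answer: 8288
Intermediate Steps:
I = -5 (I = -3 - 2 = -5)
K(V) = 2*V
g(Q) = -112 (g(Q) = -7*(4 + 0)² = -7*4² = -7*16 = -112)
(K(I) - 64)*g(-1) = (2*(-5) - 64)*(-112) = (-10 - 64)*(-112) = -74*(-112) = 8288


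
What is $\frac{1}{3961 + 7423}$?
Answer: $\frac{1}{11384} \approx 8.7843 \cdot 10^{-5}$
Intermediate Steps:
$\frac{1}{3961 + 7423} = \frac{1}{11384}$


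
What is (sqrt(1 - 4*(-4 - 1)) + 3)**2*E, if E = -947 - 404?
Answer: -40530 - 8106*sqrt(21) ≈ -77676.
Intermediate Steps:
E = -1351
(sqrt(1 - 4*(-4 - 1)) + 3)**2*E = (sqrt(1 - 4*(-4 - 1)) + 3)**2*(-1351) = (sqrt(1 - 4*(-5)) + 3)**2*(-1351) = (sqrt(1 + 20) + 3)**2*(-1351) = (sqrt(21) + 3)**2*(-1351) = (3 + sqrt(21))**2*(-1351) = -1351*(3 + sqrt(21))**2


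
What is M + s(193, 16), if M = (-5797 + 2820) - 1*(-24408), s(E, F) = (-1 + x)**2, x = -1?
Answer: 21435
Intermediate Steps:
s(E, F) = 4 (s(E, F) = (-1 - 1)**2 = (-2)**2 = 4)
M = 21431 (M = -2977 + 24408 = 21431)
M + s(193, 16) = 21431 + 4 = 21435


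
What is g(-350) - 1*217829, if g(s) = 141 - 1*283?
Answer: -217971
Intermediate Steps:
g(s) = -142 (g(s) = 141 - 283 = -142)
g(-350) - 1*217829 = -142 - 1*217829 = -142 - 217829 = -217971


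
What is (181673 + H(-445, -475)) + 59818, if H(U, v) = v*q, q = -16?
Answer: 249091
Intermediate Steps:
H(U, v) = -16*v (H(U, v) = v*(-16) = -16*v)
(181673 + H(-445, -475)) + 59818 = (181673 - 16*(-475)) + 59818 = (181673 + 7600) + 59818 = 189273 + 59818 = 249091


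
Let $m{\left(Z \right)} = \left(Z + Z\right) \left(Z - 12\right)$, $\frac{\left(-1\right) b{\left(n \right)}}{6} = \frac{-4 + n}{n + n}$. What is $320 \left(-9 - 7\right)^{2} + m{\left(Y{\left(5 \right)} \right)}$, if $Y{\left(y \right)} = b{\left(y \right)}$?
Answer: $\frac{2048378}{25} \approx 81935.0$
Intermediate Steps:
$b{\left(n \right)} = - \frac{3 \left(-4 + n\right)}{n}$ ($b{\left(n \right)} = - 6 \frac{-4 + n}{n + n} = - 6 \frac{-4 + n}{2 n} = - \frac{3 \left(-4 + n\right)}{n}$)
$Y{\left(y \right)} = -3 + \frac{12}{y}$
$m{\left(Z \right)} = 2 Z \left(-12 + Z\right)$
$320 \left(-9 - 7\right)^{2} + m{\left(Y{\left(5 \right)} \right)} = 320 \left(-9 - 7\right)^{2} + 2 \left(-3 + \frac{12}{5}\right) \left(-12 - \left(3 - \frac{12}{5}\right)\right) = 320 \left(-16\right)^{2} + 2 \left(-3 + 12 \cdot \frac{1}{5}\right) \left(-12 + \left(-3 + 12 \cdot \frac{1}{5}\right)\right) = 320 \cdot 256 + 2 \left(-3 + \frac{12}{5}\right) \left(-12 + \left(-3 + \frac{12}{5}\right)\right) = 81920 + 2 \left(- \frac{3}{5}\right) \left(-12 - \frac{3}{5}\right) = 81920 + 2 \left(- \frac{3}{5}\right) \left(- \frac{63}{5}\right) = 81920 + \frac{378}{25} = \frac{2048378}{25}$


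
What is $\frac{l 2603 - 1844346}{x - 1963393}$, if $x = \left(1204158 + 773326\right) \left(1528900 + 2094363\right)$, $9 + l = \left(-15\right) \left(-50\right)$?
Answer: $\frac{28159}{2388314215633} \approx 1.179 \cdot 10^{-8}$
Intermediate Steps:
$l = 741$ ($l = -9 - -750 = -9 + 750 = 741$)
$x = 7164944610292$ ($x = 1977484 \cdot 3623263 = 7164944610292$)
$\frac{l 2603 - 1844346}{x - 1963393} = \frac{741 \cdot 2603 - 1844346}{7164944610292 - 1963393} = \frac{1928823 - 1844346}{7164942646899} = 84477 \cdot \frac{1}{7164942646899} = \frac{28159}{2388314215633}$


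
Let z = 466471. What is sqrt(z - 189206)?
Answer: sqrt(277265) ≈ 526.56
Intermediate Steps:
sqrt(z - 189206) = sqrt(466471 - 189206) = sqrt(277265)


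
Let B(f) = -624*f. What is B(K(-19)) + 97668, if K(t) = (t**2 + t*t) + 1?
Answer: -353484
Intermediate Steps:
K(t) = 1 + 2*t**2 (K(t) = (t**2 + t**2) + 1 = 2*t**2 + 1 = 1 + 2*t**2)
B(K(-19)) + 97668 = -624*(1 + 2*(-19)**2) + 97668 = -624*(1 + 2*361) + 97668 = -624*(1 + 722) + 97668 = -624*723 + 97668 = -451152 + 97668 = -353484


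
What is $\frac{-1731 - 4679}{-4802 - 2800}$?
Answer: $\frac{3205}{3801} \approx 0.8432$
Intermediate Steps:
$\frac{-1731 - 4679}{-4802 - 2800} = - \frac{6410}{-7602} = \left(-6410\right) \left(- \frac{1}{7602}\right) = \frac{3205}{3801}$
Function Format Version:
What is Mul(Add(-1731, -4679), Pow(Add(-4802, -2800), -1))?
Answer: Rational(3205, 3801) ≈ 0.84320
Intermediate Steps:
Mul(Add(-1731, -4679), Pow(Add(-4802, -2800), -1)) = Mul(-6410, Pow(-7602, -1)) = Mul(-6410, Rational(-1, 7602)) = Rational(3205, 3801)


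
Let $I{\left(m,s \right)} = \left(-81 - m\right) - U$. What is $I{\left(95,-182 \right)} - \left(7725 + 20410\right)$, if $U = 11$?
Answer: $-28322$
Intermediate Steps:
$I{\left(m,s \right)} = -92 - m$ ($I{\left(m,s \right)} = \left(-81 - m\right) - 11 = -92 - m$)
$I{\left(95,-182 \right)} - \left(7725 + 20410\right) = \left(-92 - 95\right) - \left(7725 + 20410\right) = \left(-92 - 95\right) - 28135 = -187 - 28135 = -28322$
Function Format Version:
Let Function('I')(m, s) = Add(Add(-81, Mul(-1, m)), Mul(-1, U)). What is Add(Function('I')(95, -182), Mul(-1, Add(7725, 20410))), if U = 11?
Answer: -28322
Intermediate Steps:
Function('I')(m, s) = Add(-92, Mul(-1, m)) (Function('I')(m, s) = Add(Add(-81, Mul(-1, m)), Mul(-1, 11)) = Add(Add(-81, Mul(-1, m)), -11) = Add(-92, Mul(-1, m)))
Add(Function('I')(95, -182), Mul(-1, Add(7725, 20410))) = Add(Add(-92, Mul(-1, 95)), Mul(-1, Add(7725, 20410))) = Add(Add(-92, -95), Mul(-1, 28135)) = Add(-187, -28135) = -28322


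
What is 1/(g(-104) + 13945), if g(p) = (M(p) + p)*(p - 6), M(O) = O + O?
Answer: 1/48265 ≈ 2.0719e-5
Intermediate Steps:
M(O) = 2*O
g(p) = 3*p*(-6 + p) (g(p) = (2*p + p)*(p - 6) = (3*p)*(-6 + p) = 3*p*(-6 + p))
1/(g(-104) + 13945) = 1/(3*(-104)*(-6 - 104) + 13945) = 1/(3*(-104)*(-110) + 13945) = 1/(34320 + 13945) = 1/48265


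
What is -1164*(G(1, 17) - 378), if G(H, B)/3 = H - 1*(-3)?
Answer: 426024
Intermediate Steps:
G(H, B) = 9 + 3*H (G(H, B) = 3*(H - 1*(-3)) = 3*(H + 3) = 3*(3 + H) = 9 + 3*H)
-1164*(G(1, 17) - 378) = -1164*((9 + 3*1) - 378) = -1164*((9 + 3) - 378) = -1164*(12 - 378) = -1164*(-366) = 426024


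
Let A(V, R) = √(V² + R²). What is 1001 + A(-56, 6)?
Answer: 1001 + 2*√793 ≈ 1057.3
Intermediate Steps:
A(V, R) = √(R² + V²)
1001 + A(-56, 6) = 1001 + √(6² + (-56)²) = 1001 + √(36 + 3136) = 1001 + √3172 = 1001 + 2*√793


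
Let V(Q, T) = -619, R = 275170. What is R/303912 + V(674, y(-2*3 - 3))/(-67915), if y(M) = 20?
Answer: 1348306577/1474298820 ≈ 0.91454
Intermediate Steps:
R/303912 + V(674, y(-2*3 - 3))/(-67915) = 275170/303912 - 619/(-67915) = 275170*(1/303912) - 619*(-1/67915) = 19655/21708 + 619/67915 = 1348306577/1474298820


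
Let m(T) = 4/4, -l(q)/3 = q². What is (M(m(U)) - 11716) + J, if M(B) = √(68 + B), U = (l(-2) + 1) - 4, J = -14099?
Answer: -25815 + √69 ≈ -25807.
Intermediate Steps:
l(q) = -3*q²
U = -15 (U = (-3*(-2)² + 1) - 4 = (-3*4 + 1) - 4 = (-12 + 1) - 4 = -11 - 4 = -15)
m(T) = 1 (m(T) = 4*(¼) = 1)
(M(m(U)) - 11716) + J = (√(68 + 1) - 11716) - 14099 = (√69 - 11716) - 14099 = (-11716 + √69) - 14099 = -25815 + √69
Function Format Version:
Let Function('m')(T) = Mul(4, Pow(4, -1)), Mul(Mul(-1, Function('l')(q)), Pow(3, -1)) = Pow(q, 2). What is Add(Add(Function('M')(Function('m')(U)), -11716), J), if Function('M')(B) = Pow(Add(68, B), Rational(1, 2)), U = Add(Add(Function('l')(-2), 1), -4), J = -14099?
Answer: Add(-25815, Pow(69, Rational(1, 2))) ≈ -25807.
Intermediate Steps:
Function('l')(q) = Mul(-3, Pow(q, 2))
U = -15 (U = Add(Add(Mul(-3, Pow(-2, 2)), 1), -4) = Add(Add(Mul(-3, 4), 1), -4) = Add(Add(-12, 1), -4) = Add(-11, -4) = -15)
Function('m')(T) = 1 (Function('m')(T) = Mul(4, Rational(1, 4)) = 1)
Add(Add(Function('M')(Function('m')(U)), -11716), J) = Add(Add(Pow(Add(68, 1), Rational(1, 2)), -11716), -14099) = Add(Add(Pow(69, Rational(1, 2)), -11716), -14099) = Add(Add(-11716, Pow(69, Rational(1, 2))), -14099) = Add(-25815, Pow(69, Rational(1, 2)))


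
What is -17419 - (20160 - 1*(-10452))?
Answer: -48031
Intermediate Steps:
-17419 - (20160 - 1*(-10452)) = -17419 - (20160 + 10452) = -17419 - 1*30612 = -17419 - 30612 = -48031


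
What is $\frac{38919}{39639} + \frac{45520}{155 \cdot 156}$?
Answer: $\frac{45757145}{15974517} \approx 2.8644$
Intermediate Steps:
$\frac{38919}{39639} + \frac{45520}{155 \cdot 156} = 38919 \cdot \frac{1}{39639} + \frac{45520}{24180} = \frac{12973}{13213} + 45520 \cdot \frac{1}{24180} = \frac{12973}{13213} + \frac{2276}{1209} = \frac{45757145}{15974517}$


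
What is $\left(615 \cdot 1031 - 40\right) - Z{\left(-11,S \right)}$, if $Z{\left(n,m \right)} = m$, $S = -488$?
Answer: $634513$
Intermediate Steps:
$\left(615 \cdot 1031 - 40\right) - Z{\left(-11,S \right)} = \left(615 \cdot 1031 - 40\right) - -488 = \left(634065 - 40\right) + 488 = 634025 + 488 = 634513$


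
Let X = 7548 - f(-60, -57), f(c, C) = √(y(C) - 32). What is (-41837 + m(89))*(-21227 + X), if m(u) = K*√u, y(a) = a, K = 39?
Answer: 572288323 - 3471*I + √89*(-533481 + 41837*I) ≈ 5.6726e+8 + 3.9122e+5*I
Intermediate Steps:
f(c, C) = √(-32 + C) (f(c, C) = √(C - 32) = √(-32 + C))
X = 7548 - I*√89 (X = 7548 - √(-32 - 57) = 7548 - √(-89) = 7548 - I*√89 ≈ 7548.0 - 9.434*I)
m(u) = 39*√u
(-41837 + m(89))*(-21227 + X) = (-41837 + 39*√89)*(-21227 + (7548 - I*√89)) = (-41837 + 39*√89)*(-13679 - I*√89)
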